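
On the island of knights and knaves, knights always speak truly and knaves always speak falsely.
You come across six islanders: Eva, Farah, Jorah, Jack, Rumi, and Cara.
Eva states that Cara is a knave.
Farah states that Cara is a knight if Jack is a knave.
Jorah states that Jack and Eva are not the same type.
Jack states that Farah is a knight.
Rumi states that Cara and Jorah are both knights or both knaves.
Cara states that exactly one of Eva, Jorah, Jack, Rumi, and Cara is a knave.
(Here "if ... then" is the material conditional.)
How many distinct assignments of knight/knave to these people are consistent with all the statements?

3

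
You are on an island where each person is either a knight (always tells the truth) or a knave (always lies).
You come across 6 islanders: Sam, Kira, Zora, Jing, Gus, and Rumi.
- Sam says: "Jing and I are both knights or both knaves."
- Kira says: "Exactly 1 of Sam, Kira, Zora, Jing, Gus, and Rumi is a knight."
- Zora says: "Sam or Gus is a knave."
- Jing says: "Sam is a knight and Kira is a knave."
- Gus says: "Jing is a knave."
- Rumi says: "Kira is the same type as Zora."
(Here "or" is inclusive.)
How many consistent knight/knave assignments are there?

1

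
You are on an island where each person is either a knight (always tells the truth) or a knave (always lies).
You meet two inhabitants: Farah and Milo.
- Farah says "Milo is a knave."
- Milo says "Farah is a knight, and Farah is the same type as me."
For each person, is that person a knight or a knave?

Farah is a knight, and the claim "Milo is a knave" is indeed True.
Milo is a knave, so "Farah is a knight, and Farah is the same type as me" must be False — and it is.

Farah is a knight and Milo is a knave.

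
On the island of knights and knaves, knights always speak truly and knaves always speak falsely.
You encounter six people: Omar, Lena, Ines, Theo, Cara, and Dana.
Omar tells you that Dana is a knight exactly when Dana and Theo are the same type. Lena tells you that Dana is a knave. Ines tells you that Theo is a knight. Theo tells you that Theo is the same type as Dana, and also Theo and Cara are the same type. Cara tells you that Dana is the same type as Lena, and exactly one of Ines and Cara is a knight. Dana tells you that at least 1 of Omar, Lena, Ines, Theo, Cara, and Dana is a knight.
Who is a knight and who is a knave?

Knights: Dana. Knaves: Omar, Lena, Ines, Theo, and Cara.

Omar is a knave; "Dana is a knight exactly when Dana and Theo are the same type" is False, as required.
Lena is a knave, and the claim "Dana is a knave" is indeed False.
Since Ines is a knave, "Theo is a knight" needs to be False, which holds.
Theo is a knave, and the claim "Theo is the same type as Dana, and also Theo and Cara are the same type" is indeed False.
As a knave, Cara's statement "Dana is the same type as Lena, and exactly one of Ines and Cara is a knight" should be False; it is.
As a knight, Dana's statement "at least 1 of Omar, Lena, Ines, Theo, Cara, and Dana is a knight" should be True; it is.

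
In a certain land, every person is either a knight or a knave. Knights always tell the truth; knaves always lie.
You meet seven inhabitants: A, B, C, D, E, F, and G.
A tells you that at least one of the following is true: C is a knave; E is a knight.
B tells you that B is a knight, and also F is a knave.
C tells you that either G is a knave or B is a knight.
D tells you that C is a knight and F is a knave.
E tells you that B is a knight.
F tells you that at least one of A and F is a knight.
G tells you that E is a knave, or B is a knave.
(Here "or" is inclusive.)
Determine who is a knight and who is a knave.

Knights: A, F, and G. Knaves: B, C, D, and E.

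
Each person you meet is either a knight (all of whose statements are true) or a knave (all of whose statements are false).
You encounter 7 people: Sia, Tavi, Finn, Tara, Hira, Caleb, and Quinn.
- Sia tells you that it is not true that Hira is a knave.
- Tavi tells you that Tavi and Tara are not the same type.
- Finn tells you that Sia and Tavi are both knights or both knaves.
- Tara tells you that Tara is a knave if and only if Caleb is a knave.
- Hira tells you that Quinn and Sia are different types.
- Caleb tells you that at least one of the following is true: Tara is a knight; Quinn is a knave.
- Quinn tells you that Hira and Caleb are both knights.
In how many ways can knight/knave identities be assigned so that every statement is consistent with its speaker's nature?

Consistent assignments:
  Sia=knave, Tavi=knight, Finn=knave, Tara=knave, Hira=knave, Caleb=knight, Quinn=knave
  Sia=knave, Tavi=knave, Finn=knight, Tara=knave, Hira=knave, Caleb=knight, Quinn=knave

2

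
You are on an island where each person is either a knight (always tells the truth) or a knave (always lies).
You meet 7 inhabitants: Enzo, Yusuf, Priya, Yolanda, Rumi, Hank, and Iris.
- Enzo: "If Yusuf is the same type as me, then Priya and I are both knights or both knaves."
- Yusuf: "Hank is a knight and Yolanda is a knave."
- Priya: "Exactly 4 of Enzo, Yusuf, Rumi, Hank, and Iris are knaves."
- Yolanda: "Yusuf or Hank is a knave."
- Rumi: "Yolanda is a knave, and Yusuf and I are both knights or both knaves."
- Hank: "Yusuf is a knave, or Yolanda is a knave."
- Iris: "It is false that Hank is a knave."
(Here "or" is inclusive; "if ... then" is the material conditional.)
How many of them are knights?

4

The unique consistent assignment is Enzo=knight, Yusuf=knave, Priya=knave, Yolanda=knight, Rumi=knave, Hank=knight, Iris=knight.
That has 4 knights.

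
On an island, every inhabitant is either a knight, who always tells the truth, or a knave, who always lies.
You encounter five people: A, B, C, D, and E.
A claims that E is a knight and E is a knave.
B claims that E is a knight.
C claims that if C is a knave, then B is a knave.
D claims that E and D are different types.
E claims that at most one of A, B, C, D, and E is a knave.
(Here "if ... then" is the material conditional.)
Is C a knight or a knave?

C is a knight.

Consistent assignments: {A=knave, B=knave, C=knight, D=knight, E=knave}; {A=knave, B=knave, C=knight, D=knave, E=knave}
In every consistent assignment, C is a knight.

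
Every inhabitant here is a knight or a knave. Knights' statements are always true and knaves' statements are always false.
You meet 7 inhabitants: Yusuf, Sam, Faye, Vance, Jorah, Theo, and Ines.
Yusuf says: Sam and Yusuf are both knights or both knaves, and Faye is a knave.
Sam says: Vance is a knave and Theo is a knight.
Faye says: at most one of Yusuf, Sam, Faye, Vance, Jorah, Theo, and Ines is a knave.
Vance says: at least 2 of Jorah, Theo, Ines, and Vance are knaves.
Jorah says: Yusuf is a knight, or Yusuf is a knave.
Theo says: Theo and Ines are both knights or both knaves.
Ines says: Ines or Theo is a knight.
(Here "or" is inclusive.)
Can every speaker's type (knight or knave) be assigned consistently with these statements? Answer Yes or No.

Yes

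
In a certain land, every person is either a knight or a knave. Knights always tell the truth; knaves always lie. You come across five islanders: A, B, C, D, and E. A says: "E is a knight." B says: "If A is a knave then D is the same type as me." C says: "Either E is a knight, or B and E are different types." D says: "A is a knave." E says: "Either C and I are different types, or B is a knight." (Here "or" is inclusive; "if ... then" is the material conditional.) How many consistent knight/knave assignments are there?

2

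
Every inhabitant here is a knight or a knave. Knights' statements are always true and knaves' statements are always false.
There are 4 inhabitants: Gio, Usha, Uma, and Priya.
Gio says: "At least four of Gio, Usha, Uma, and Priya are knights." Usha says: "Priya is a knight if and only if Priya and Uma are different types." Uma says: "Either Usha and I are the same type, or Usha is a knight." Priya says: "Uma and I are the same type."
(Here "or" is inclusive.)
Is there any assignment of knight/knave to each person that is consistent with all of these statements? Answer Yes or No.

No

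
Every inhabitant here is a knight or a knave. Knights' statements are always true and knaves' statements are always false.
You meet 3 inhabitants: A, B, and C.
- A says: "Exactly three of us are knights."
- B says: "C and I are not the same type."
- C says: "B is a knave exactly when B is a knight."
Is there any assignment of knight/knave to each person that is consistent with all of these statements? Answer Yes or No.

Yes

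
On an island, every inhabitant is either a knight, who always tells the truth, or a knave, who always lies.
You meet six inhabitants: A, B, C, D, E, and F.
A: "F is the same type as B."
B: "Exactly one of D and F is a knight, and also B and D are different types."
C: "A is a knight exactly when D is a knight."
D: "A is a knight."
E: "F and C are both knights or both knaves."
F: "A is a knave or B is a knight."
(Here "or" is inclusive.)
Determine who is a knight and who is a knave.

Knights: C, E, and F. Knaves: A, B, and D.

A is a knave, so "F is the same type as B" must be False — and it is.
B is a knave; "exactly one of D and F is a knight, and also B and D are different types" is False, as required.
Since C is a knight, "A is a knight exactly when D is a knight" needs to be True, which holds.
As a knave, D's statement "A is a knight" should be False; it is.
E is a knight, and the claim "F and C are both knights or both knaves" is indeed True.
F (knight): "A is a knave or B is a knight" — True. ✓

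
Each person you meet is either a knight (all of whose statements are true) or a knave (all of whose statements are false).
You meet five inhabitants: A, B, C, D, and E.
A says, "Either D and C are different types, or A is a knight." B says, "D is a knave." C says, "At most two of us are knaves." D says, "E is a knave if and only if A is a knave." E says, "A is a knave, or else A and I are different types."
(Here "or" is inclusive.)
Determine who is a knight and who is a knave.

A is a knave, B is a knight, C is a knave, D is a knave, and E is a knight.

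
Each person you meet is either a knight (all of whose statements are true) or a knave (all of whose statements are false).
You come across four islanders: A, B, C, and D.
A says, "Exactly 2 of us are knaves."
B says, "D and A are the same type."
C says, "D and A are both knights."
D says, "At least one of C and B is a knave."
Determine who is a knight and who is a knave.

A is a knave, B is a knave, C is a knave, and D is a knight.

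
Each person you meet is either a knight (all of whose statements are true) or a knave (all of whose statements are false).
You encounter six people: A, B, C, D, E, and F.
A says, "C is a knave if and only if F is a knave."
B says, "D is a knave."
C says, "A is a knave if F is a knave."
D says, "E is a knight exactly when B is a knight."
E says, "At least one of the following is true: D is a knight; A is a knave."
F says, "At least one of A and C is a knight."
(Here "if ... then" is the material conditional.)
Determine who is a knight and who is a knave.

A is a knight, B is a knight, C is a knight, D is a knave, E is a knave, and F is a knight.

A is a knight, and the claim "C is a knave if and only if F is a knave" is indeed True.
B is a knight; "D is a knave" is True, as required.
C is a knight, and the claim "A is a knave if F is a knave" is indeed True.
D is a knave; "E is a knight exactly when B is a knight" is False, as required.
Since E is a knave, "at least one of the following is true: D is a knight; A is a knave" needs to be False, which holds.
F (knight): "at least one of A and C is a knight" — True. ✓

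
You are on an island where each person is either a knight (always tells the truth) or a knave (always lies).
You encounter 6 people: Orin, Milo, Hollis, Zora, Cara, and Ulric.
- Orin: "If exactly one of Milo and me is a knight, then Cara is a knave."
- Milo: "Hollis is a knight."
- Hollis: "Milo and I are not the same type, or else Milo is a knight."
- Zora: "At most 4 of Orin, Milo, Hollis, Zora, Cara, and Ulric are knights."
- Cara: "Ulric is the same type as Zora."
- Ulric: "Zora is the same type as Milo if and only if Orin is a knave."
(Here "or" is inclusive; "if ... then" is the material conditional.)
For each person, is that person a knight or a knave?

Orin is a knight, Milo is a knight, Hollis is a knight, Zora is a knight, Cara is a knave, and Ulric is a knave.

As a knight, Orin's statement "if exactly one of Milo and me is a knight, then Cara is a knave" should be true; it is.
Milo is a knight, and the claim "Hollis is a knight" is indeed true.
Since Hollis is a knight, "Milo and I are not the same type, or else Milo is a knight" needs to be true, which holds.
As a knight, Zora's statement "at most 4 of Orin, Milo, Hollis, Zora, Cara, and Ulric are knights" should be true; it is.
Cara is a knave, and the claim "Ulric is the same type as Zora" is indeed False.
Ulric is a knave, and the claim "Zora is the same type as Milo if and only if Orin is a knave" is indeed False.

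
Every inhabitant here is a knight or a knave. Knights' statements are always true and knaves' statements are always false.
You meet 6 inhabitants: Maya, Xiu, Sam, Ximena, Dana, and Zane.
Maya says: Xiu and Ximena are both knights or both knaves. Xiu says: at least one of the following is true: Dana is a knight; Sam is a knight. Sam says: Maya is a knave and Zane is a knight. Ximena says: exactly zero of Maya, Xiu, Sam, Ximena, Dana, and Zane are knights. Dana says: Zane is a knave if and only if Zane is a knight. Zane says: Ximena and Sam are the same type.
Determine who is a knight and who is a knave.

Knights: Maya and Zane. Knaves: Xiu, Sam, Ximena, and Dana.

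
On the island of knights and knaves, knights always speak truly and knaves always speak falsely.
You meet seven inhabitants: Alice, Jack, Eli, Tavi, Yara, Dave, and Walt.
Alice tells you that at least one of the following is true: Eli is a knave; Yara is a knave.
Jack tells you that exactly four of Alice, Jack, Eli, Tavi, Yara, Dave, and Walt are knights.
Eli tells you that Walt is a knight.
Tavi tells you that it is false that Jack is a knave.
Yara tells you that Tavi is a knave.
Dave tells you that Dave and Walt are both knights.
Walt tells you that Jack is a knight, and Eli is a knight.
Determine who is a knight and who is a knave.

Alice is a knight, and the claim "at least one of the following is true: Eli is a knave; Yara is a knave" is indeed true.
Since Jack is a knave, "exactly four of Alice, Jack, Eli, Tavi, Yara, Dave, and Walt are knights" needs to be false, which holds.
Since Eli is a knave, "Walt is a knight" needs to be false, which holds.
As a knave, Tavi's statement "it is false that Jack is a knave" should be false; it is.
Yara is a knight, and the claim "Tavi is a knave" is indeed true.
Since Dave is a knave, "Dave and Walt are both knights" needs to be false, which holds.
Walt is a knave, so "Jack is a knight, and Eli is a knight" must be false — and it is.

Alice is a knight, Jack is a knave, Eli is a knave, Tavi is a knave, Yara is a knight, Dave is a knave, and Walt is a knave.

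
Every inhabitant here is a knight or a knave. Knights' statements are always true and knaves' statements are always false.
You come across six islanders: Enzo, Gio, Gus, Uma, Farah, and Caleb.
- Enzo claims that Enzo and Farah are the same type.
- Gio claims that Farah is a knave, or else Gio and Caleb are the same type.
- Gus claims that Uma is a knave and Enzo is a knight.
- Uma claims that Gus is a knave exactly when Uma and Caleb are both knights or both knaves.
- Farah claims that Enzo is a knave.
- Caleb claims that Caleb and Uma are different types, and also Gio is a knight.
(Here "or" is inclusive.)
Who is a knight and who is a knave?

Knights: Gio, Farah, and Caleb. Knaves: Enzo, Gus, and Uma.

Enzo is a knave; "Enzo and Farah are the same type" is false, as required.
Gio is a knight, and the claim "Farah is a knave, or else Gio and Caleb are the same type" is indeed True.
Gus is a knave, so "Uma is a knave and Enzo is a knight" must be false — and it is.
Uma is a knave, so "Gus is a knave exactly when Uma and Caleb are both knights or both knaves" must be false — and it is.
Farah (knight): "Enzo is a knave" — True. ✓
Caleb (knight): "Caleb and Uma are different types, and also Gio is a knight" — True. ✓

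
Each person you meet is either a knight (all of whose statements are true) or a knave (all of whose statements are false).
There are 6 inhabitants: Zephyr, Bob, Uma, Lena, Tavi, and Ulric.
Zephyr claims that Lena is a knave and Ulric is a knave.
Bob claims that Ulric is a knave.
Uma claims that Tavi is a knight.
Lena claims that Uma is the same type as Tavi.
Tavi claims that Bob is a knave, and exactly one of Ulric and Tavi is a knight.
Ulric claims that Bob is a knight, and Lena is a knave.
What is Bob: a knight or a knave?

Bob is a knight.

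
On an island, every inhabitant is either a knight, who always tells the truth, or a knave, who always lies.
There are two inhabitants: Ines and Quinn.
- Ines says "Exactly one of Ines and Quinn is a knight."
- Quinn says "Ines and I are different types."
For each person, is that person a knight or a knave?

Since Ines is a knave, "exactly one of Ines and Quinn is a knight" needs to be False, which holds.
Quinn (knave): "Ines and I are different types" — False. ✓

Ines is a knave and Quinn is a knave.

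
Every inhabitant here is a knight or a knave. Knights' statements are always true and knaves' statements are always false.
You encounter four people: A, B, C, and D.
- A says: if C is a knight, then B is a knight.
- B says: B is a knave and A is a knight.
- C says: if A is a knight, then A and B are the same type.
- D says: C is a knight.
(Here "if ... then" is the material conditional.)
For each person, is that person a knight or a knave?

A is a knave; "if C is a knight, then B is a knight" is False, as required.
B (knave): "B is a knave and A is a knight" — False. ✓
As a knight, C's statement "if A is a knight, then A and B are the same type" should be True; it is.
D (knight): "C is a knight" — True. ✓

Knights: C and D. Knaves: A and B.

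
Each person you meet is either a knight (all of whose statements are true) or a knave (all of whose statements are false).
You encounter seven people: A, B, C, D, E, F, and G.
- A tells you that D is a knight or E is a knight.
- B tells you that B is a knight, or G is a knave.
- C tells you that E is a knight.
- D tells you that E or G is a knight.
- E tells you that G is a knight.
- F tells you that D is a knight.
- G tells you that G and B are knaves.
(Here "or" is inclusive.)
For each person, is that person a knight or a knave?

Knights: B. Knaves: A, C, D, E, F, and G.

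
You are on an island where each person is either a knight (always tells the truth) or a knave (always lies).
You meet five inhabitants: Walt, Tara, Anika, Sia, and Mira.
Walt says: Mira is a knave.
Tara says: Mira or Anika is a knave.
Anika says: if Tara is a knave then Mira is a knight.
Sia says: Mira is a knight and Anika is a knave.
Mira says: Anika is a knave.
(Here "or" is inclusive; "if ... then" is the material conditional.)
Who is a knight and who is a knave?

Since Walt is a knight, "Mira is a knave" needs to be true, which holds.
Since Tara is a knight, "Mira or Anika is a knave" needs to be true, which holds.
Since Anika is a knight, "if Tara is a knave then Mira is a knight" needs to be true, which holds.
Sia is a knave, so "Mira is a knight and Anika is a knave" must be False — and it is.
Mira is a knave; "Anika is a knave" is False, as required.

Walt is a knight, Tara is a knight, Anika is a knight, Sia is a knave, and Mira is a knave.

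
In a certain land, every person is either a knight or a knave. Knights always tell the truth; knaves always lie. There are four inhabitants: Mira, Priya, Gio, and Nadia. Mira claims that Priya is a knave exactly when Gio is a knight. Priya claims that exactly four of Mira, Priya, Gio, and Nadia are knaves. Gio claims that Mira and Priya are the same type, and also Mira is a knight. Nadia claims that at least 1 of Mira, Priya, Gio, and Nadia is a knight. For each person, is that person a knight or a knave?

Mira is a knave, and the claim "Priya is a knave exactly when Gio is a knight" is indeed false.
Priya (knave): "exactly four of Mira, Priya, Gio, and Nadia are knaves" — false. ✓
As a knave, Gio's statement "Mira and Priya are the same type, and also Mira is a knight" should be false; it is.
Nadia is a knight; "at least 1 of Mira, Priya, Gio, and Nadia is a knight" is true, as required.

Mira is a knave, Priya is a knave, Gio is a knave, and Nadia is a knight.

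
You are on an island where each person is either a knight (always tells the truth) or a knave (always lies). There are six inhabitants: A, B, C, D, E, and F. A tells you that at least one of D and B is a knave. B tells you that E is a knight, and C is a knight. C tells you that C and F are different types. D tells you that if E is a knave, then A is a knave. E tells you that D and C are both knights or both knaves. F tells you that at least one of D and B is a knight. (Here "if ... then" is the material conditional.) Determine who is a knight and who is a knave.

A is a knight, so "at least one of D and B is a knave" must be true — and it is.
B (knave): "E is a knight, and C is a knight" — False. ✓
C is a knight, so "C and F are different types" must be true — and it is.
As a knave, D's statement "if E is a knave, then A is a knave" should be False; it is.
E is a knave, so "D and C are both knights or both knaves" must be False — and it is.
As a knave, F's statement "at least one of D and B is a knight" should be False; it is.

A is a knight, B is a knave, C is a knight, D is a knave, E is a knave, and F is a knave.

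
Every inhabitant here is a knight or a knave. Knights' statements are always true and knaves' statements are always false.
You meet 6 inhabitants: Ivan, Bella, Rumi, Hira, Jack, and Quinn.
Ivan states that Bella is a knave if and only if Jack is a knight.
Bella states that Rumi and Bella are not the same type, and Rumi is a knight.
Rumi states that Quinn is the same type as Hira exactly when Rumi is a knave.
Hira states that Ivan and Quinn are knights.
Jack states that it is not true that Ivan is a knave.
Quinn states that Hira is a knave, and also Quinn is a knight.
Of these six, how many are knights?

1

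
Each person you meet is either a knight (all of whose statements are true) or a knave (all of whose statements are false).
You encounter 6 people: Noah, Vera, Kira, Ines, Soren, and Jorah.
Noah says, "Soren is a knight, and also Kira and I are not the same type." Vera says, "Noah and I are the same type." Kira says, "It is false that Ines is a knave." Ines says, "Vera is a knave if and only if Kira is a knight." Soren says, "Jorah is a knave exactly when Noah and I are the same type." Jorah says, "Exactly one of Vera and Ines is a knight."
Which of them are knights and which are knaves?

Knights: Noah and Soren. Knaves: Vera, Kira, Ines, and Jorah.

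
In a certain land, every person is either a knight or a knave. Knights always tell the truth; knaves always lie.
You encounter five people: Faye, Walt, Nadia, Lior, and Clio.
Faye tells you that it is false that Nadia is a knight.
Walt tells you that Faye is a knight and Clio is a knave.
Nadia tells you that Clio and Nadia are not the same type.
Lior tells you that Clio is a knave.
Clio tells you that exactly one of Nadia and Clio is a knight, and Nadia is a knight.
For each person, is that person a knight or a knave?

Faye is a knight, Walt is a knight, Nadia is a knave, Lior is a knight, and Clio is a knave.

Suppose Faye is a knave. Then Faye's statement "it is false that Nadia is a knight" would have to be false. Checking the 16 ways to assign the others, none is consistent with every speaker.
(For instance, with Walt=knight, Nadia=knave, Lior=knight, Clio=knave, Faye's claim "it is false that Nadia is a knight" comes out true where it would need to be false.)
So Faye must be a knight, making "it is false that Nadia is a knight" true. Taking Faye=knight, Walt=knight, Nadia=knave, Lior=knight, Clio=knave, each remaining statement checks out:
  Walt (knight): "Faye is a knight and Clio is a knave" — true. ✓
  Nadia (knave): "Clio and Nadia are not the same type" — false. ✓
  Lior (knight): "Clio is a knave" — true. ✓
  Clio (knave): "exactly one of Nadia and Clio is a knight, and Nadia is a knight" — false. ✓
This is the unique consistent assignment.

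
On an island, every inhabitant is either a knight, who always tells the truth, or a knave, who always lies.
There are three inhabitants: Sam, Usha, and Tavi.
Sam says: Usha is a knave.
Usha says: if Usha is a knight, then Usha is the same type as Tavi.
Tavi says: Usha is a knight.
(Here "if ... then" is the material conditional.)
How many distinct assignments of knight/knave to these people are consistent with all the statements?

Consistent assignments:
  Sam=knave, Usha=knight, Tavi=knight

1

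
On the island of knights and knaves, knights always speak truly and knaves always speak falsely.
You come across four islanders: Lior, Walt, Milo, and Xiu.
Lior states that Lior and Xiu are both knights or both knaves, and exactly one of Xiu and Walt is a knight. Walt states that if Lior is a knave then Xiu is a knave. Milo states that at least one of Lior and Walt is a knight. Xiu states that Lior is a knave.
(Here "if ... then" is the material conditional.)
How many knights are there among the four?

The unique consistent assignment is Lior=knave, Walt=knave, Milo=knave, Xiu=knight.
That has 1 knight.

1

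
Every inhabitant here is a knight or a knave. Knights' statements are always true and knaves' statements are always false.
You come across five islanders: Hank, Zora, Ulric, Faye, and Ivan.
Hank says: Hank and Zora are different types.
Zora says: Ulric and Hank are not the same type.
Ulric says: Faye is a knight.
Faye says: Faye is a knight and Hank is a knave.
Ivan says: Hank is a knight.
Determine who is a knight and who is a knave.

Hank is a knave, Zora is a knave, Ulric is a knave, Faye is a knave, and Ivan is a knave.

Since Hank is a knave, "Hank and Zora are different types" needs to be false, which holds.
Since Zora is a knave, "Ulric and Hank are not the same type" needs to be false, which holds.
Since Ulric is a knave, "Faye is a knight" needs to be false, which holds.
Faye is a knave; "Faye is a knight and Hank is a knave" is false, as required.
Ivan is a knave, and the claim "Hank is a knight" is indeed false.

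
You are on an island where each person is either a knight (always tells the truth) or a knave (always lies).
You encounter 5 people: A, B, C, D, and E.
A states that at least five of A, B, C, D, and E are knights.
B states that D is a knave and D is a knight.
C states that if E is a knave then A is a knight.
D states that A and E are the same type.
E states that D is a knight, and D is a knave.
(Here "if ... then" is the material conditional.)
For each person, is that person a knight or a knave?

Knights: D. Knaves: A, B, C, and E.

A is a knave, so "at least five of A, B, C, D, and E are knights" must be false — and it is.
B is a knave, and the claim "D is a knave and D is a knight" is indeed false.
C is a knave, so "if E is a knave then A is a knight" must be false — and it is.
D (knight): "A and E are the same type" — true. ✓
E is a knave, so "D is a knight, and D is a knave" must be false — and it is.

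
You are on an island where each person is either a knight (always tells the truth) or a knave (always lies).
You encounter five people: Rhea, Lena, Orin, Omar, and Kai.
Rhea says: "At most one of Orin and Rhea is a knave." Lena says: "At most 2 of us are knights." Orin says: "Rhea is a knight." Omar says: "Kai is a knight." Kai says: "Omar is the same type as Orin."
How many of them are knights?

4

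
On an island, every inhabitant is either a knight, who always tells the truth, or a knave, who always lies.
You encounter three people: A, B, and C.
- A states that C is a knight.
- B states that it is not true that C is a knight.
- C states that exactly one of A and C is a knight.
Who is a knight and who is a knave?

Knights: B. Knaves: A and C.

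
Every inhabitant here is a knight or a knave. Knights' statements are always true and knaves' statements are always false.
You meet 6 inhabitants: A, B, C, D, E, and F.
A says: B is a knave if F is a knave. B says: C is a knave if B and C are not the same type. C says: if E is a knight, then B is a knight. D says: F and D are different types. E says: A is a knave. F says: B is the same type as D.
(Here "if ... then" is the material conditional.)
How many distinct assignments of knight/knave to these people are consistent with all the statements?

2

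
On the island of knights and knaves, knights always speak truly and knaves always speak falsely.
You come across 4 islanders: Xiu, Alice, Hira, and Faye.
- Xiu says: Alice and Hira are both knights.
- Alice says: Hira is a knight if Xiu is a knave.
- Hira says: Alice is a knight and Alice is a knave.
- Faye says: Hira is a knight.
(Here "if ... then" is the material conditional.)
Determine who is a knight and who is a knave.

Xiu is a knave, Alice is a knave, Hira is a knave, and Faye is a knave.

Xiu is a knave; "Alice and Hira are both knights" is False, as required.
Since Alice is a knave, "Hira is a knight if Xiu is a knave" needs to be False, which holds.
Hira is a knave, and the claim "Alice is a knight and Alice is a knave" is indeed False.
Since Faye is a knave, "Hira is a knight" needs to be False, which holds.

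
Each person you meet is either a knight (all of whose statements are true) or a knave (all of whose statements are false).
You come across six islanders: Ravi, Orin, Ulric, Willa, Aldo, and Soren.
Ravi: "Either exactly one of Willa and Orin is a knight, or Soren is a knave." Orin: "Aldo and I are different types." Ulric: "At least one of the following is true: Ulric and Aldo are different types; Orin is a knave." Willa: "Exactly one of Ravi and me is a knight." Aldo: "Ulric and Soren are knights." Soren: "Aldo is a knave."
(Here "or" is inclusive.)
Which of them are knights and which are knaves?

Ravi is a knave, Orin is a knight, Ulric is a knave, Willa is a knight, Aldo is a knave, and Soren is a knight.

Ravi is a knave, and the claim "either exactly one of Willa and Orin is a knight, or Soren is a knave" is indeed False.
Since Orin is a knight, "Aldo and I are different types" needs to be True, which holds.
Since Ulric is a knave, "at least one of the following is true: Ulric and Aldo are different types; Orin is a knave" needs to be False, which holds.
Since Willa is a knight, "exactly one of Ravi and me is a knight" needs to be True, which holds.
Aldo is a knave, and the claim "Ulric and Soren are knights" is indeed False.
Soren is a knight, so "Aldo is a knave" must be True — and it is.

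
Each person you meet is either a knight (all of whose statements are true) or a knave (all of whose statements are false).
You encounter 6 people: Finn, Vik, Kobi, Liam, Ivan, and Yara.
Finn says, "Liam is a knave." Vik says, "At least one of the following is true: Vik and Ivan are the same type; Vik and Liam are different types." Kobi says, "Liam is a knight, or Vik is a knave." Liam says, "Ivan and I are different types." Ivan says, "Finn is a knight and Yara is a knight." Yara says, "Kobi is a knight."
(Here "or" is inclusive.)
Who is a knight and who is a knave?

Finn is a knight, Vik is a knight, Kobi is a knave, Liam is a knave, Ivan is a knave, and Yara is a knave.

Finn (knight): "Liam is a knave" — true. ✓
Since Vik is a knight, "at least one of the following is true: Vik and Ivan are the same type; Vik and Liam are different types" needs to be true, which holds.
Kobi is a knave, and the claim "Liam is a knight, or Vik is a knave" is indeed false.
Liam is a knave, so "Ivan and I are different types" must be false — and it is.
As a knave, Ivan's statement "Finn is a knight and Yara is a knight" should be false; it is.
Yara is a knave, and the claim "Kobi is a knight" is indeed false.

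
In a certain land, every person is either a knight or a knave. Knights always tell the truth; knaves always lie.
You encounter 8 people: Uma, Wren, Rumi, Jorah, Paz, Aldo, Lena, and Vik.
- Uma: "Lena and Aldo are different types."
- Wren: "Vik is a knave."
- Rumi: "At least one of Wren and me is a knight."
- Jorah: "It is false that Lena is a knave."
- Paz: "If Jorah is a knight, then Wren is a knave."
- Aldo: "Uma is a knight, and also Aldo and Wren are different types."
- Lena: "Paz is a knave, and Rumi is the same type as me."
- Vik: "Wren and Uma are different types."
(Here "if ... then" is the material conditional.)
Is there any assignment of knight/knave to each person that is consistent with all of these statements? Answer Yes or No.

Yes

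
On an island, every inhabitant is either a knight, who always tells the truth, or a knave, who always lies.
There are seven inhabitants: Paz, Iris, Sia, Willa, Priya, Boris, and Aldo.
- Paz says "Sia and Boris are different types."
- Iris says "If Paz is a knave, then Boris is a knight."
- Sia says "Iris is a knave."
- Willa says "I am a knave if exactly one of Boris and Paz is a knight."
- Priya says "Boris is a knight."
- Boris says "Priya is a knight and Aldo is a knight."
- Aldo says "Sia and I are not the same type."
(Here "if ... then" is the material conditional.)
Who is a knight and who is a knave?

Paz is a knight, Iris is a knight, Sia is a knave, Willa is a knight, Priya is a knight, Boris is a knight, and Aldo is a knight.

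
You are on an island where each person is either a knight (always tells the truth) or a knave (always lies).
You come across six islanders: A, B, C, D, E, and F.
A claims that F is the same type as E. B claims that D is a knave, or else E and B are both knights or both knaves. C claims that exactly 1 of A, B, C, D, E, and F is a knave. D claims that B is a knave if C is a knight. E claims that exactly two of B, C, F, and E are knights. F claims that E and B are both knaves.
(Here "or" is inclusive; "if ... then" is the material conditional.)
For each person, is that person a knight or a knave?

A is a knave, B is a knight, C is a knave, D is a knight, E is a knight, and F is a knave.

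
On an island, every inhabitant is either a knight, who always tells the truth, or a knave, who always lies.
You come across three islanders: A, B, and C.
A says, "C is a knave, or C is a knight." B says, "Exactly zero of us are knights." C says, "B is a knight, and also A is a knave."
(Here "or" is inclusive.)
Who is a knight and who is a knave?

As a knight, A's statement "C is a knave, or C is a knight" should be true; it is.
B is a knave; "exactly zero of us are knights" is False, as required.
C (knave): "B is a knight, and also A is a knave" — False. ✓

Knights: A. Knaves: B and C.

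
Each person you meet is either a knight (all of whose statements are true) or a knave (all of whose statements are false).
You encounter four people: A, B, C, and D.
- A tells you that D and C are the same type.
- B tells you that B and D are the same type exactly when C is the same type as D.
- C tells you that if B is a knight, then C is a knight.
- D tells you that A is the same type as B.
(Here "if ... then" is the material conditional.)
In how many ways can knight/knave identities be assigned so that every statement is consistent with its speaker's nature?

2

Consistent assignments:
  A=knight, B=knight, C=knight, D=knight
  A=knave, B=knight, C=knight, D=knave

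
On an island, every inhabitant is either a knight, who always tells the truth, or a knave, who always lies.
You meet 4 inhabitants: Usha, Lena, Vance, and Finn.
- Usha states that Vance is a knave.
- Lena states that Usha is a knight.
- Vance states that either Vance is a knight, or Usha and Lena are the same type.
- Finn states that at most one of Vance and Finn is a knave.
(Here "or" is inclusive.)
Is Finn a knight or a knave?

Finn is a knight.

Consistent assignments: {Usha=knave, Lena=knave, Vance=knight, Finn=knight}
In every consistent assignment, Finn is a knight.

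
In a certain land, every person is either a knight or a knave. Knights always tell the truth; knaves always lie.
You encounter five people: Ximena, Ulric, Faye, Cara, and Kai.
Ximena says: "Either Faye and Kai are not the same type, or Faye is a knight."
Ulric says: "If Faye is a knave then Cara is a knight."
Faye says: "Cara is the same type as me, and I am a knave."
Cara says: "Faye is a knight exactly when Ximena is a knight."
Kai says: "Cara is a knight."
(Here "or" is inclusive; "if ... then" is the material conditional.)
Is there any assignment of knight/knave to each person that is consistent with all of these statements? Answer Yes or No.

No

Checking all 32 assignments, each has at least one speaker whose statement's truth value contradicts their type.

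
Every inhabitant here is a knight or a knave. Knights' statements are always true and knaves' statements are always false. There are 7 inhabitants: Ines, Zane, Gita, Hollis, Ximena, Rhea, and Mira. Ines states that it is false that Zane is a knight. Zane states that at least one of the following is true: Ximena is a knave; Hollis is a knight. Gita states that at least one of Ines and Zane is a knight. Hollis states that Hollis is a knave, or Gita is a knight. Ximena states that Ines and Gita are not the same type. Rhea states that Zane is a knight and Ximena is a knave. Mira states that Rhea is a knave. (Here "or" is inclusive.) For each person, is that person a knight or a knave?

Since Ines is a knave, "it is false that Zane is a knight" needs to be false, which holds.
As a knight, Zane's statement "at least one of the following is true: Ximena is a knave; Hollis is a knight" should be True; it is.
Since Gita is a knight, "at least one of Ines and Zane is a knight" needs to be True, which holds.
Hollis is a knight, and the claim "Hollis is a knave, or Gita is a knight" is indeed True.
Ximena is a knight; "Ines and Gita are not the same type" is True, as required.
Rhea (knave): "Zane is a knight and Ximena is a knave" — false. ✓
Mira is a knight; "Rhea is a knave" is True, as required.

Ines is a knave, Zane is a knight, Gita is a knight, Hollis is a knight, Ximena is a knight, Rhea is a knave, and Mira is a knight.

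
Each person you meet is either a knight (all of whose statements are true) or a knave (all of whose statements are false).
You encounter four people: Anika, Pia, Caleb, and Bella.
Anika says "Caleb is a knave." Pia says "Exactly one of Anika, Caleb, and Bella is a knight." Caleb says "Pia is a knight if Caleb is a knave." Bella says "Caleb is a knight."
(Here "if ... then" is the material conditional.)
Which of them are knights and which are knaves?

Knights: Caleb and Bella. Knaves: Anika and Pia.

Anika is a knave; "Caleb is a knave" is False, as required.
As a knave, Pia's statement "exactly one of Anika, Caleb, and Bella is a knight" should be False; it is.
Caleb is a knight; "Pia is a knight if Caleb is a knave" is true, as required.
Since Bella is a knight, "Caleb is a knight" needs to be true, which holds.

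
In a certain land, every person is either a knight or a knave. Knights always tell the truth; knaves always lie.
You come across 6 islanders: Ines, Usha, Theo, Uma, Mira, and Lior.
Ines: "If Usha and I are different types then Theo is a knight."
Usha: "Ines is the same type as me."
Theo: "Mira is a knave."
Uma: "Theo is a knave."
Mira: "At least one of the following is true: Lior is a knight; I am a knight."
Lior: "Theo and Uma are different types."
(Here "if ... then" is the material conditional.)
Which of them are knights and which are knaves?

Ines is a knight, Usha is a knight, Theo is a knave, Uma is a knight, Mira is a knight, and Lior is a knight.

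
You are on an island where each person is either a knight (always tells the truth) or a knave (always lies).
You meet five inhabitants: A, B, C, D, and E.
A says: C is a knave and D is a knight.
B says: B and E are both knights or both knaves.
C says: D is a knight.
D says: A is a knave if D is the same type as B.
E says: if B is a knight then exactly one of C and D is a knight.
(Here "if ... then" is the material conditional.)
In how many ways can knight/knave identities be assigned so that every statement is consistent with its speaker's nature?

1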